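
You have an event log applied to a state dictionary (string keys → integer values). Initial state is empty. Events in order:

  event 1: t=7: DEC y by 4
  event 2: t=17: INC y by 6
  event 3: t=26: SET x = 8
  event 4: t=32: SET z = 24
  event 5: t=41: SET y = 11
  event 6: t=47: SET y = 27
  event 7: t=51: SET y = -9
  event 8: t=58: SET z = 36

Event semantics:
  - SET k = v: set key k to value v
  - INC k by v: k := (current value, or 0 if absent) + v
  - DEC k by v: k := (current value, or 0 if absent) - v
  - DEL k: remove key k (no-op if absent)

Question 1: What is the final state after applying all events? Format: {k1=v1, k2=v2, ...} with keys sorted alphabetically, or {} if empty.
Answer: {x=8, y=-9, z=36}

Derivation:
  after event 1 (t=7: DEC y by 4): {y=-4}
  after event 2 (t=17: INC y by 6): {y=2}
  after event 3 (t=26: SET x = 8): {x=8, y=2}
  after event 4 (t=32: SET z = 24): {x=8, y=2, z=24}
  after event 5 (t=41: SET y = 11): {x=8, y=11, z=24}
  after event 6 (t=47: SET y = 27): {x=8, y=27, z=24}
  after event 7 (t=51: SET y = -9): {x=8, y=-9, z=24}
  after event 8 (t=58: SET z = 36): {x=8, y=-9, z=36}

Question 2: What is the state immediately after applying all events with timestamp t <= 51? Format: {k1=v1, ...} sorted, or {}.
Answer: {x=8, y=-9, z=24}

Derivation:
Apply events with t <= 51 (7 events):
  after event 1 (t=7: DEC y by 4): {y=-4}
  after event 2 (t=17: INC y by 6): {y=2}
  after event 3 (t=26: SET x = 8): {x=8, y=2}
  after event 4 (t=32: SET z = 24): {x=8, y=2, z=24}
  after event 5 (t=41: SET y = 11): {x=8, y=11, z=24}
  after event 6 (t=47: SET y = 27): {x=8, y=27, z=24}
  after event 7 (t=51: SET y = -9): {x=8, y=-9, z=24}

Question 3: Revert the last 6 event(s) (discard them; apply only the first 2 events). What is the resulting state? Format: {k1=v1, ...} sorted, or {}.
Keep first 2 events (discard last 6):
  after event 1 (t=7: DEC y by 4): {y=-4}
  after event 2 (t=17: INC y by 6): {y=2}

Answer: {y=2}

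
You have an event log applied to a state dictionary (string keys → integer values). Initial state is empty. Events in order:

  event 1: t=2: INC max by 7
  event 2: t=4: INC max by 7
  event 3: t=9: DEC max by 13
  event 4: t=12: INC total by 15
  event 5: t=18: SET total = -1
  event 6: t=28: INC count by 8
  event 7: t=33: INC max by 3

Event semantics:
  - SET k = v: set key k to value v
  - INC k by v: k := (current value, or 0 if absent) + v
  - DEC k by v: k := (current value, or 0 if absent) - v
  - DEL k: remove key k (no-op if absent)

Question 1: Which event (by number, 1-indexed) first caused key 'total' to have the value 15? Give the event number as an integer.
Looking for first event where total becomes 15:
  event 4: total (absent) -> 15  <-- first match

Answer: 4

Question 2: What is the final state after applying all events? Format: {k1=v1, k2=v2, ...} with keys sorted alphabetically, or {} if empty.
  after event 1 (t=2: INC max by 7): {max=7}
  after event 2 (t=4: INC max by 7): {max=14}
  after event 3 (t=9: DEC max by 13): {max=1}
  after event 4 (t=12: INC total by 15): {max=1, total=15}
  after event 5 (t=18: SET total = -1): {max=1, total=-1}
  after event 6 (t=28: INC count by 8): {count=8, max=1, total=-1}
  after event 7 (t=33: INC max by 3): {count=8, max=4, total=-1}

Answer: {count=8, max=4, total=-1}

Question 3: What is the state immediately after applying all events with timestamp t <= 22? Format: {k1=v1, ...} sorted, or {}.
Apply events with t <= 22 (5 events):
  after event 1 (t=2: INC max by 7): {max=7}
  after event 2 (t=4: INC max by 7): {max=14}
  after event 3 (t=9: DEC max by 13): {max=1}
  after event 4 (t=12: INC total by 15): {max=1, total=15}
  after event 5 (t=18: SET total = -1): {max=1, total=-1}

Answer: {max=1, total=-1}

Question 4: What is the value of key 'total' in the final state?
Answer: -1

Derivation:
Track key 'total' through all 7 events:
  event 1 (t=2: INC max by 7): total unchanged
  event 2 (t=4: INC max by 7): total unchanged
  event 3 (t=9: DEC max by 13): total unchanged
  event 4 (t=12: INC total by 15): total (absent) -> 15
  event 5 (t=18: SET total = -1): total 15 -> -1
  event 6 (t=28: INC count by 8): total unchanged
  event 7 (t=33: INC max by 3): total unchanged
Final: total = -1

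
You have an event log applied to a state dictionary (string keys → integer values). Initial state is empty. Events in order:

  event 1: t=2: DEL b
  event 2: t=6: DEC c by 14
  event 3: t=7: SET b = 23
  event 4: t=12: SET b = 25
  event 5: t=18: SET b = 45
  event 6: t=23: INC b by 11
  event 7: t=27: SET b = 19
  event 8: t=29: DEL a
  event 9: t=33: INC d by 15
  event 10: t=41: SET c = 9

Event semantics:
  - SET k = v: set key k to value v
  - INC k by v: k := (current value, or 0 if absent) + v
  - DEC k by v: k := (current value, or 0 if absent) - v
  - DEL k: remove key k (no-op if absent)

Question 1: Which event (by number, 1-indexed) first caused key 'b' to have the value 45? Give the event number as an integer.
Answer: 5

Derivation:
Looking for first event where b becomes 45:
  event 3: b = 23
  event 4: b = 25
  event 5: b 25 -> 45  <-- first match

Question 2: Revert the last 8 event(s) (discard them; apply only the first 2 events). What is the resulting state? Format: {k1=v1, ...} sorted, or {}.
Answer: {c=-14}

Derivation:
Keep first 2 events (discard last 8):
  after event 1 (t=2: DEL b): {}
  after event 2 (t=6: DEC c by 14): {c=-14}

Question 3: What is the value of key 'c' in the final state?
Track key 'c' through all 10 events:
  event 1 (t=2: DEL b): c unchanged
  event 2 (t=6: DEC c by 14): c (absent) -> -14
  event 3 (t=7: SET b = 23): c unchanged
  event 4 (t=12: SET b = 25): c unchanged
  event 5 (t=18: SET b = 45): c unchanged
  event 6 (t=23: INC b by 11): c unchanged
  event 7 (t=27: SET b = 19): c unchanged
  event 8 (t=29: DEL a): c unchanged
  event 9 (t=33: INC d by 15): c unchanged
  event 10 (t=41: SET c = 9): c -14 -> 9
Final: c = 9

Answer: 9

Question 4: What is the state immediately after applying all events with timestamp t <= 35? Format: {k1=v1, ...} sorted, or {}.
Answer: {b=19, c=-14, d=15}

Derivation:
Apply events with t <= 35 (9 events):
  after event 1 (t=2: DEL b): {}
  after event 2 (t=6: DEC c by 14): {c=-14}
  after event 3 (t=7: SET b = 23): {b=23, c=-14}
  after event 4 (t=12: SET b = 25): {b=25, c=-14}
  after event 5 (t=18: SET b = 45): {b=45, c=-14}
  after event 6 (t=23: INC b by 11): {b=56, c=-14}
  after event 7 (t=27: SET b = 19): {b=19, c=-14}
  after event 8 (t=29: DEL a): {b=19, c=-14}
  after event 9 (t=33: INC d by 15): {b=19, c=-14, d=15}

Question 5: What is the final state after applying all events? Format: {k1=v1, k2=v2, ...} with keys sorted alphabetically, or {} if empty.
  after event 1 (t=2: DEL b): {}
  after event 2 (t=6: DEC c by 14): {c=-14}
  after event 3 (t=7: SET b = 23): {b=23, c=-14}
  after event 4 (t=12: SET b = 25): {b=25, c=-14}
  after event 5 (t=18: SET b = 45): {b=45, c=-14}
  after event 6 (t=23: INC b by 11): {b=56, c=-14}
  after event 7 (t=27: SET b = 19): {b=19, c=-14}
  after event 8 (t=29: DEL a): {b=19, c=-14}
  after event 9 (t=33: INC d by 15): {b=19, c=-14, d=15}
  after event 10 (t=41: SET c = 9): {b=19, c=9, d=15}

Answer: {b=19, c=9, d=15}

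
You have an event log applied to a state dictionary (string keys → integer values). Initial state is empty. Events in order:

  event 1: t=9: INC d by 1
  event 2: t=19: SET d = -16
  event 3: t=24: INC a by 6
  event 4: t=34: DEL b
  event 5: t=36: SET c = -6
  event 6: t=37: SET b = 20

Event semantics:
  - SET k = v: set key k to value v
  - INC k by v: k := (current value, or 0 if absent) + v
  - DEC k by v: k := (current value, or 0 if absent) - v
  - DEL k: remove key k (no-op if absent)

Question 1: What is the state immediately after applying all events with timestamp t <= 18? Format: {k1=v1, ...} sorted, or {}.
Answer: {d=1}

Derivation:
Apply events with t <= 18 (1 events):
  after event 1 (t=9: INC d by 1): {d=1}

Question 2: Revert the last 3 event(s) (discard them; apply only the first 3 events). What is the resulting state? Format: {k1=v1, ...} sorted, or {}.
Answer: {a=6, d=-16}

Derivation:
Keep first 3 events (discard last 3):
  after event 1 (t=9: INC d by 1): {d=1}
  after event 2 (t=19: SET d = -16): {d=-16}
  after event 3 (t=24: INC a by 6): {a=6, d=-16}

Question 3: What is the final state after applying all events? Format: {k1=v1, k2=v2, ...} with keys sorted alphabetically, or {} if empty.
  after event 1 (t=9: INC d by 1): {d=1}
  after event 2 (t=19: SET d = -16): {d=-16}
  after event 3 (t=24: INC a by 6): {a=6, d=-16}
  after event 4 (t=34: DEL b): {a=6, d=-16}
  after event 5 (t=36: SET c = -6): {a=6, c=-6, d=-16}
  after event 6 (t=37: SET b = 20): {a=6, b=20, c=-6, d=-16}

Answer: {a=6, b=20, c=-6, d=-16}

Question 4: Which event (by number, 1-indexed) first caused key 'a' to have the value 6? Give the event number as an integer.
Answer: 3

Derivation:
Looking for first event where a becomes 6:
  event 3: a (absent) -> 6  <-- first match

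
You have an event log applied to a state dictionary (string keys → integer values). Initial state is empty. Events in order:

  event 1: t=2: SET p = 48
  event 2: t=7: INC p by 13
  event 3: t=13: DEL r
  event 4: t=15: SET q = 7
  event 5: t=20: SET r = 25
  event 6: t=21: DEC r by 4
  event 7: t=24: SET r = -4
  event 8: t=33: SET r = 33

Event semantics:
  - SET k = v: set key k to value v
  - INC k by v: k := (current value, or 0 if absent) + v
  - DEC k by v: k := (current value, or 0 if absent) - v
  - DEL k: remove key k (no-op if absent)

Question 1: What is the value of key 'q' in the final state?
Track key 'q' through all 8 events:
  event 1 (t=2: SET p = 48): q unchanged
  event 2 (t=7: INC p by 13): q unchanged
  event 3 (t=13: DEL r): q unchanged
  event 4 (t=15: SET q = 7): q (absent) -> 7
  event 5 (t=20: SET r = 25): q unchanged
  event 6 (t=21: DEC r by 4): q unchanged
  event 7 (t=24: SET r = -4): q unchanged
  event 8 (t=33: SET r = 33): q unchanged
Final: q = 7

Answer: 7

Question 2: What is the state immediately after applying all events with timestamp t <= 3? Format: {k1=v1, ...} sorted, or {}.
Answer: {p=48}

Derivation:
Apply events with t <= 3 (1 events):
  after event 1 (t=2: SET p = 48): {p=48}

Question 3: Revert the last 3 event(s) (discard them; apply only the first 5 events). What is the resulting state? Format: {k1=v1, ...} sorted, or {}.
Answer: {p=61, q=7, r=25}

Derivation:
Keep first 5 events (discard last 3):
  after event 1 (t=2: SET p = 48): {p=48}
  after event 2 (t=7: INC p by 13): {p=61}
  after event 3 (t=13: DEL r): {p=61}
  after event 4 (t=15: SET q = 7): {p=61, q=7}
  after event 5 (t=20: SET r = 25): {p=61, q=7, r=25}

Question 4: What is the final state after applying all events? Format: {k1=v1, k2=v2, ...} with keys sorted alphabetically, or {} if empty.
  after event 1 (t=2: SET p = 48): {p=48}
  after event 2 (t=7: INC p by 13): {p=61}
  after event 3 (t=13: DEL r): {p=61}
  after event 4 (t=15: SET q = 7): {p=61, q=7}
  after event 5 (t=20: SET r = 25): {p=61, q=7, r=25}
  after event 6 (t=21: DEC r by 4): {p=61, q=7, r=21}
  after event 7 (t=24: SET r = -4): {p=61, q=7, r=-4}
  after event 8 (t=33: SET r = 33): {p=61, q=7, r=33}

Answer: {p=61, q=7, r=33}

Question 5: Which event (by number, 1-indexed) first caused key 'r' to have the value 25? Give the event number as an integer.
Answer: 5

Derivation:
Looking for first event where r becomes 25:
  event 5: r (absent) -> 25  <-- first match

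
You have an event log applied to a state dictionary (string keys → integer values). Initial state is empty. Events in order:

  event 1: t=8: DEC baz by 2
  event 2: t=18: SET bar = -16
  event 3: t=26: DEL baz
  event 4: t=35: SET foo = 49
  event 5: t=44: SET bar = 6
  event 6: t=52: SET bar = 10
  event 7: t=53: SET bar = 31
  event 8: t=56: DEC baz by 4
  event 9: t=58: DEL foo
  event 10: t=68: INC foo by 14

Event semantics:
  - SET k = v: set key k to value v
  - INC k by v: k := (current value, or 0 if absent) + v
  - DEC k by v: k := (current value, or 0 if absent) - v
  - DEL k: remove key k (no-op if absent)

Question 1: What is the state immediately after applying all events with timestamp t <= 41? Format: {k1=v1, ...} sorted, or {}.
Answer: {bar=-16, foo=49}

Derivation:
Apply events with t <= 41 (4 events):
  after event 1 (t=8: DEC baz by 2): {baz=-2}
  after event 2 (t=18: SET bar = -16): {bar=-16, baz=-2}
  after event 3 (t=26: DEL baz): {bar=-16}
  after event 4 (t=35: SET foo = 49): {bar=-16, foo=49}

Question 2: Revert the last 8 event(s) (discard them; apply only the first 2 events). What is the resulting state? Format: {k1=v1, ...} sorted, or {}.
Answer: {bar=-16, baz=-2}

Derivation:
Keep first 2 events (discard last 8):
  after event 1 (t=8: DEC baz by 2): {baz=-2}
  after event 2 (t=18: SET bar = -16): {bar=-16, baz=-2}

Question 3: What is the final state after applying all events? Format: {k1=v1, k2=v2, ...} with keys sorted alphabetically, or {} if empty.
Answer: {bar=31, baz=-4, foo=14}

Derivation:
  after event 1 (t=8: DEC baz by 2): {baz=-2}
  after event 2 (t=18: SET bar = -16): {bar=-16, baz=-2}
  after event 3 (t=26: DEL baz): {bar=-16}
  after event 4 (t=35: SET foo = 49): {bar=-16, foo=49}
  after event 5 (t=44: SET bar = 6): {bar=6, foo=49}
  after event 6 (t=52: SET bar = 10): {bar=10, foo=49}
  after event 7 (t=53: SET bar = 31): {bar=31, foo=49}
  after event 8 (t=56: DEC baz by 4): {bar=31, baz=-4, foo=49}
  after event 9 (t=58: DEL foo): {bar=31, baz=-4}
  after event 10 (t=68: INC foo by 14): {bar=31, baz=-4, foo=14}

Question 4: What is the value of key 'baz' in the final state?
Answer: -4

Derivation:
Track key 'baz' through all 10 events:
  event 1 (t=8: DEC baz by 2): baz (absent) -> -2
  event 2 (t=18: SET bar = -16): baz unchanged
  event 3 (t=26: DEL baz): baz -2 -> (absent)
  event 4 (t=35: SET foo = 49): baz unchanged
  event 5 (t=44: SET bar = 6): baz unchanged
  event 6 (t=52: SET bar = 10): baz unchanged
  event 7 (t=53: SET bar = 31): baz unchanged
  event 8 (t=56: DEC baz by 4): baz (absent) -> -4
  event 9 (t=58: DEL foo): baz unchanged
  event 10 (t=68: INC foo by 14): baz unchanged
Final: baz = -4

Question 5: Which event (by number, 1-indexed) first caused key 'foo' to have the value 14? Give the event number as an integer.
Looking for first event where foo becomes 14:
  event 4: foo = 49
  event 5: foo = 49
  event 6: foo = 49
  event 7: foo = 49
  event 8: foo = 49
  event 9: foo = (absent)
  event 10: foo (absent) -> 14  <-- first match

Answer: 10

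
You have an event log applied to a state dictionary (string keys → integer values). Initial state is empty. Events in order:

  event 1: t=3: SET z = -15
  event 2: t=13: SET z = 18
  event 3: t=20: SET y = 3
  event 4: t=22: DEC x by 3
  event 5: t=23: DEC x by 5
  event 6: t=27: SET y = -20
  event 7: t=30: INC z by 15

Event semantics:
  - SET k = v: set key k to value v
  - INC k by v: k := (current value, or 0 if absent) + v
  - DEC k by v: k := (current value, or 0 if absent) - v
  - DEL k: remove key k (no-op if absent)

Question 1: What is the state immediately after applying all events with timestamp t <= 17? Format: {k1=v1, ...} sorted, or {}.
Answer: {z=18}

Derivation:
Apply events with t <= 17 (2 events):
  after event 1 (t=3: SET z = -15): {z=-15}
  after event 2 (t=13: SET z = 18): {z=18}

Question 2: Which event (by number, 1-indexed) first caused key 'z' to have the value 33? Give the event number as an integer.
Looking for first event where z becomes 33:
  event 1: z = -15
  event 2: z = 18
  event 3: z = 18
  event 4: z = 18
  event 5: z = 18
  event 6: z = 18
  event 7: z 18 -> 33  <-- first match

Answer: 7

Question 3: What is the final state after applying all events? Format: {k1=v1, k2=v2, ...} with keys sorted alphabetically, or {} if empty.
  after event 1 (t=3: SET z = -15): {z=-15}
  after event 2 (t=13: SET z = 18): {z=18}
  after event 3 (t=20: SET y = 3): {y=3, z=18}
  after event 4 (t=22: DEC x by 3): {x=-3, y=3, z=18}
  after event 5 (t=23: DEC x by 5): {x=-8, y=3, z=18}
  after event 6 (t=27: SET y = -20): {x=-8, y=-20, z=18}
  after event 7 (t=30: INC z by 15): {x=-8, y=-20, z=33}

Answer: {x=-8, y=-20, z=33}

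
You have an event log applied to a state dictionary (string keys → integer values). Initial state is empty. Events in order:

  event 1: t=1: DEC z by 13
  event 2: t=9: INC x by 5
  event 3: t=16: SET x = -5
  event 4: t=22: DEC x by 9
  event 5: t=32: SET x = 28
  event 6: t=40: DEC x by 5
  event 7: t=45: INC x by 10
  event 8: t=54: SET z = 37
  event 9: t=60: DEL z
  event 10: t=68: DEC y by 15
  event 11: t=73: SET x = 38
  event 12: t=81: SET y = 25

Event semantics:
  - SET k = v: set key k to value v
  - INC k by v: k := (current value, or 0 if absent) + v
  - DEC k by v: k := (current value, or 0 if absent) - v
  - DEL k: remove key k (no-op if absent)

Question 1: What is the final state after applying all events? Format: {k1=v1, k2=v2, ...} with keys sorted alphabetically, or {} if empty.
Answer: {x=38, y=25}

Derivation:
  after event 1 (t=1: DEC z by 13): {z=-13}
  after event 2 (t=9: INC x by 5): {x=5, z=-13}
  after event 3 (t=16: SET x = -5): {x=-5, z=-13}
  after event 4 (t=22: DEC x by 9): {x=-14, z=-13}
  after event 5 (t=32: SET x = 28): {x=28, z=-13}
  after event 6 (t=40: DEC x by 5): {x=23, z=-13}
  after event 7 (t=45: INC x by 10): {x=33, z=-13}
  after event 8 (t=54: SET z = 37): {x=33, z=37}
  after event 9 (t=60: DEL z): {x=33}
  after event 10 (t=68: DEC y by 15): {x=33, y=-15}
  after event 11 (t=73: SET x = 38): {x=38, y=-15}
  after event 12 (t=81: SET y = 25): {x=38, y=25}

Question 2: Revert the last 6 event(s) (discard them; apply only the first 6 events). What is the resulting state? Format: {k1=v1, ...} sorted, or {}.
Keep first 6 events (discard last 6):
  after event 1 (t=1: DEC z by 13): {z=-13}
  after event 2 (t=9: INC x by 5): {x=5, z=-13}
  after event 3 (t=16: SET x = -5): {x=-5, z=-13}
  after event 4 (t=22: DEC x by 9): {x=-14, z=-13}
  after event 5 (t=32: SET x = 28): {x=28, z=-13}
  after event 6 (t=40: DEC x by 5): {x=23, z=-13}

Answer: {x=23, z=-13}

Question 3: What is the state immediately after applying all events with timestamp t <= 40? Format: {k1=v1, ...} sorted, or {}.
Answer: {x=23, z=-13}

Derivation:
Apply events with t <= 40 (6 events):
  after event 1 (t=1: DEC z by 13): {z=-13}
  after event 2 (t=9: INC x by 5): {x=5, z=-13}
  after event 3 (t=16: SET x = -5): {x=-5, z=-13}
  after event 4 (t=22: DEC x by 9): {x=-14, z=-13}
  after event 5 (t=32: SET x = 28): {x=28, z=-13}
  after event 6 (t=40: DEC x by 5): {x=23, z=-13}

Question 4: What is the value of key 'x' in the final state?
Answer: 38

Derivation:
Track key 'x' through all 12 events:
  event 1 (t=1: DEC z by 13): x unchanged
  event 2 (t=9: INC x by 5): x (absent) -> 5
  event 3 (t=16: SET x = -5): x 5 -> -5
  event 4 (t=22: DEC x by 9): x -5 -> -14
  event 5 (t=32: SET x = 28): x -14 -> 28
  event 6 (t=40: DEC x by 5): x 28 -> 23
  event 7 (t=45: INC x by 10): x 23 -> 33
  event 8 (t=54: SET z = 37): x unchanged
  event 9 (t=60: DEL z): x unchanged
  event 10 (t=68: DEC y by 15): x unchanged
  event 11 (t=73: SET x = 38): x 33 -> 38
  event 12 (t=81: SET y = 25): x unchanged
Final: x = 38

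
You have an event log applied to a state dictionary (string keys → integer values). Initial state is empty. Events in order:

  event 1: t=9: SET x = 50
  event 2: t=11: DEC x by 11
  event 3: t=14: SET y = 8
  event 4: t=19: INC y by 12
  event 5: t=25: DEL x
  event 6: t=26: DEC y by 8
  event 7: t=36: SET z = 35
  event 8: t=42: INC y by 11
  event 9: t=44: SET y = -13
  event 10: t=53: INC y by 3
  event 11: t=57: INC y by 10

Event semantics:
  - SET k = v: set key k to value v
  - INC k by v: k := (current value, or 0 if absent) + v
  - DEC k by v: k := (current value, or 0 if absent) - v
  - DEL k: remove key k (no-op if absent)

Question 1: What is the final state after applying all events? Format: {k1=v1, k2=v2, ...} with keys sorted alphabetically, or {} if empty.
Answer: {y=0, z=35}

Derivation:
  after event 1 (t=9: SET x = 50): {x=50}
  after event 2 (t=11: DEC x by 11): {x=39}
  after event 3 (t=14: SET y = 8): {x=39, y=8}
  after event 4 (t=19: INC y by 12): {x=39, y=20}
  after event 5 (t=25: DEL x): {y=20}
  after event 6 (t=26: DEC y by 8): {y=12}
  after event 7 (t=36: SET z = 35): {y=12, z=35}
  after event 8 (t=42: INC y by 11): {y=23, z=35}
  after event 9 (t=44: SET y = -13): {y=-13, z=35}
  after event 10 (t=53: INC y by 3): {y=-10, z=35}
  after event 11 (t=57: INC y by 10): {y=0, z=35}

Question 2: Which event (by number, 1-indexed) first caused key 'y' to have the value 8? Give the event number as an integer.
Looking for first event where y becomes 8:
  event 3: y (absent) -> 8  <-- first match

Answer: 3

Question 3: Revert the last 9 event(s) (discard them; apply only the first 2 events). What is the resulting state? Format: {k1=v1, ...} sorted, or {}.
Keep first 2 events (discard last 9):
  after event 1 (t=9: SET x = 50): {x=50}
  after event 2 (t=11: DEC x by 11): {x=39}

Answer: {x=39}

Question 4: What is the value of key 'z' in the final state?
Answer: 35

Derivation:
Track key 'z' through all 11 events:
  event 1 (t=9: SET x = 50): z unchanged
  event 2 (t=11: DEC x by 11): z unchanged
  event 3 (t=14: SET y = 8): z unchanged
  event 4 (t=19: INC y by 12): z unchanged
  event 5 (t=25: DEL x): z unchanged
  event 6 (t=26: DEC y by 8): z unchanged
  event 7 (t=36: SET z = 35): z (absent) -> 35
  event 8 (t=42: INC y by 11): z unchanged
  event 9 (t=44: SET y = -13): z unchanged
  event 10 (t=53: INC y by 3): z unchanged
  event 11 (t=57: INC y by 10): z unchanged
Final: z = 35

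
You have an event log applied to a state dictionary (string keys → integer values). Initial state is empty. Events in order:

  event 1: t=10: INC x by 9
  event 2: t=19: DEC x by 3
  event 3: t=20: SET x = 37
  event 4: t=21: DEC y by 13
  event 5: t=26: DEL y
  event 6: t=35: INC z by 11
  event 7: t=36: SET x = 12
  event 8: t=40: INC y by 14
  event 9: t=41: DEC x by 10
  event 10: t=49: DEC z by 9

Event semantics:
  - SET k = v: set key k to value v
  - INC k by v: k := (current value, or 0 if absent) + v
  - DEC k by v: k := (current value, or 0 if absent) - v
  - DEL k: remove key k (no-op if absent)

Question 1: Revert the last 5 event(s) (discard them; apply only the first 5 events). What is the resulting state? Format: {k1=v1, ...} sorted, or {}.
Answer: {x=37}

Derivation:
Keep first 5 events (discard last 5):
  after event 1 (t=10: INC x by 9): {x=9}
  after event 2 (t=19: DEC x by 3): {x=6}
  after event 3 (t=20: SET x = 37): {x=37}
  after event 4 (t=21: DEC y by 13): {x=37, y=-13}
  after event 5 (t=26: DEL y): {x=37}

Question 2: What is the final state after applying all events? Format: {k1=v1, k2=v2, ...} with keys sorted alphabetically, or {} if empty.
Answer: {x=2, y=14, z=2}

Derivation:
  after event 1 (t=10: INC x by 9): {x=9}
  after event 2 (t=19: DEC x by 3): {x=6}
  after event 3 (t=20: SET x = 37): {x=37}
  after event 4 (t=21: DEC y by 13): {x=37, y=-13}
  after event 5 (t=26: DEL y): {x=37}
  after event 6 (t=35: INC z by 11): {x=37, z=11}
  after event 7 (t=36: SET x = 12): {x=12, z=11}
  after event 8 (t=40: INC y by 14): {x=12, y=14, z=11}
  after event 9 (t=41: DEC x by 10): {x=2, y=14, z=11}
  after event 10 (t=49: DEC z by 9): {x=2, y=14, z=2}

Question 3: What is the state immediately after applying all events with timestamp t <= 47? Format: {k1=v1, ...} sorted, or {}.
Apply events with t <= 47 (9 events):
  after event 1 (t=10: INC x by 9): {x=9}
  after event 2 (t=19: DEC x by 3): {x=6}
  after event 3 (t=20: SET x = 37): {x=37}
  after event 4 (t=21: DEC y by 13): {x=37, y=-13}
  after event 5 (t=26: DEL y): {x=37}
  after event 6 (t=35: INC z by 11): {x=37, z=11}
  after event 7 (t=36: SET x = 12): {x=12, z=11}
  after event 8 (t=40: INC y by 14): {x=12, y=14, z=11}
  after event 9 (t=41: DEC x by 10): {x=2, y=14, z=11}

Answer: {x=2, y=14, z=11}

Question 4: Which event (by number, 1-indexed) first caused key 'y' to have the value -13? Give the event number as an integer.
Looking for first event where y becomes -13:
  event 4: y (absent) -> -13  <-- first match

Answer: 4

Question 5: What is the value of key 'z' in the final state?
Track key 'z' through all 10 events:
  event 1 (t=10: INC x by 9): z unchanged
  event 2 (t=19: DEC x by 3): z unchanged
  event 3 (t=20: SET x = 37): z unchanged
  event 4 (t=21: DEC y by 13): z unchanged
  event 5 (t=26: DEL y): z unchanged
  event 6 (t=35: INC z by 11): z (absent) -> 11
  event 7 (t=36: SET x = 12): z unchanged
  event 8 (t=40: INC y by 14): z unchanged
  event 9 (t=41: DEC x by 10): z unchanged
  event 10 (t=49: DEC z by 9): z 11 -> 2
Final: z = 2

Answer: 2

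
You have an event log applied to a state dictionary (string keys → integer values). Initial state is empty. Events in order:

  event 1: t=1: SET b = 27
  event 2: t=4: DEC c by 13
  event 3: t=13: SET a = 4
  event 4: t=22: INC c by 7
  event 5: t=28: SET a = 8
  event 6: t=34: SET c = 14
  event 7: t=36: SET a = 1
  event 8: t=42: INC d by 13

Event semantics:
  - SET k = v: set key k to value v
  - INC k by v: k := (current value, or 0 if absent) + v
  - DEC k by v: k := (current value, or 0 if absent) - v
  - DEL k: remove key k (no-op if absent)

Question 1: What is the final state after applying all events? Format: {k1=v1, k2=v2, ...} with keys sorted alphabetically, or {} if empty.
Answer: {a=1, b=27, c=14, d=13}

Derivation:
  after event 1 (t=1: SET b = 27): {b=27}
  after event 2 (t=4: DEC c by 13): {b=27, c=-13}
  after event 3 (t=13: SET a = 4): {a=4, b=27, c=-13}
  after event 4 (t=22: INC c by 7): {a=4, b=27, c=-6}
  after event 5 (t=28: SET a = 8): {a=8, b=27, c=-6}
  after event 6 (t=34: SET c = 14): {a=8, b=27, c=14}
  after event 7 (t=36: SET a = 1): {a=1, b=27, c=14}
  after event 8 (t=42: INC d by 13): {a=1, b=27, c=14, d=13}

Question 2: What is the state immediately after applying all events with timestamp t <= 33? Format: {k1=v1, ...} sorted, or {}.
Apply events with t <= 33 (5 events):
  after event 1 (t=1: SET b = 27): {b=27}
  after event 2 (t=4: DEC c by 13): {b=27, c=-13}
  after event 3 (t=13: SET a = 4): {a=4, b=27, c=-13}
  after event 4 (t=22: INC c by 7): {a=4, b=27, c=-6}
  after event 5 (t=28: SET a = 8): {a=8, b=27, c=-6}

Answer: {a=8, b=27, c=-6}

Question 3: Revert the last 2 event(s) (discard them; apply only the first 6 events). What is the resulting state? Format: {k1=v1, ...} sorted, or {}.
Answer: {a=8, b=27, c=14}

Derivation:
Keep first 6 events (discard last 2):
  after event 1 (t=1: SET b = 27): {b=27}
  after event 2 (t=4: DEC c by 13): {b=27, c=-13}
  after event 3 (t=13: SET a = 4): {a=4, b=27, c=-13}
  after event 4 (t=22: INC c by 7): {a=4, b=27, c=-6}
  after event 5 (t=28: SET a = 8): {a=8, b=27, c=-6}
  after event 6 (t=34: SET c = 14): {a=8, b=27, c=14}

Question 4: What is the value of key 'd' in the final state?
Track key 'd' through all 8 events:
  event 1 (t=1: SET b = 27): d unchanged
  event 2 (t=4: DEC c by 13): d unchanged
  event 3 (t=13: SET a = 4): d unchanged
  event 4 (t=22: INC c by 7): d unchanged
  event 5 (t=28: SET a = 8): d unchanged
  event 6 (t=34: SET c = 14): d unchanged
  event 7 (t=36: SET a = 1): d unchanged
  event 8 (t=42: INC d by 13): d (absent) -> 13
Final: d = 13

Answer: 13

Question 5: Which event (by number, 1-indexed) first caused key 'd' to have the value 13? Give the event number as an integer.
Looking for first event where d becomes 13:
  event 8: d (absent) -> 13  <-- first match

Answer: 8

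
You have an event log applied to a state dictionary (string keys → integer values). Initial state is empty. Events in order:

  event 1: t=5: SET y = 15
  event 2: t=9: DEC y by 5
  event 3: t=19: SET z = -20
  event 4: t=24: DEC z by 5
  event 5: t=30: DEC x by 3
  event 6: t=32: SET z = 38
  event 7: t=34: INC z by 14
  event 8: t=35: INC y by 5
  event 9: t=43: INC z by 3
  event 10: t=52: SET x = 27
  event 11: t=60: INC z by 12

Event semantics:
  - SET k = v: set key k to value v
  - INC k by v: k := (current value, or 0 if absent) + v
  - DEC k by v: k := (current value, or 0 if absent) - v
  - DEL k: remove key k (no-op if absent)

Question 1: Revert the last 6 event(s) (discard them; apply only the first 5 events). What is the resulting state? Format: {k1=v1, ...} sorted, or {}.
Answer: {x=-3, y=10, z=-25}

Derivation:
Keep first 5 events (discard last 6):
  after event 1 (t=5: SET y = 15): {y=15}
  after event 2 (t=9: DEC y by 5): {y=10}
  after event 3 (t=19: SET z = -20): {y=10, z=-20}
  after event 4 (t=24: DEC z by 5): {y=10, z=-25}
  after event 5 (t=30: DEC x by 3): {x=-3, y=10, z=-25}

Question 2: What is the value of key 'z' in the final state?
Answer: 67

Derivation:
Track key 'z' through all 11 events:
  event 1 (t=5: SET y = 15): z unchanged
  event 2 (t=9: DEC y by 5): z unchanged
  event 3 (t=19: SET z = -20): z (absent) -> -20
  event 4 (t=24: DEC z by 5): z -20 -> -25
  event 5 (t=30: DEC x by 3): z unchanged
  event 6 (t=32: SET z = 38): z -25 -> 38
  event 7 (t=34: INC z by 14): z 38 -> 52
  event 8 (t=35: INC y by 5): z unchanged
  event 9 (t=43: INC z by 3): z 52 -> 55
  event 10 (t=52: SET x = 27): z unchanged
  event 11 (t=60: INC z by 12): z 55 -> 67
Final: z = 67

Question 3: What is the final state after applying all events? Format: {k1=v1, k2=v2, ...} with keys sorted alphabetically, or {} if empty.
  after event 1 (t=5: SET y = 15): {y=15}
  after event 2 (t=9: DEC y by 5): {y=10}
  after event 3 (t=19: SET z = -20): {y=10, z=-20}
  after event 4 (t=24: DEC z by 5): {y=10, z=-25}
  after event 5 (t=30: DEC x by 3): {x=-3, y=10, z=-25}
  after event 6 (t=32: SET z = 38): {x=-3, y=10, z=38}
  after event 7 (t=34: INC z by 14): {x=-3, y=10, z=52}
  after event 8 (t=35: INC y by 5): {x=-3, y=15, z=52}
  after event 9 (t=43: INC z by 3): {x=-3, y=15, z=55}
  after event 10 (t=52: SET x = 27): {x=27, y=15, z=55}
  after event 11 (t=60: INC z by 12): {x=27, y=15, z=67}

Answer: {x=27, y=15, z=67}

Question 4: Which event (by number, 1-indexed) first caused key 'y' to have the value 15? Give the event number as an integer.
Looking for first event where y becomes 15:
  event 1: y (absent) -> 15  <-- first match

Answer: 1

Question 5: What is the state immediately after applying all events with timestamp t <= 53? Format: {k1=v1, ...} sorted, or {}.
Answer: {x=27, y=15, z=55}

Derivation:
Apply events with t <= 53 (10 events):
  after event 1 (t=5: SET y = 15): {y=15}
  after event 2 (t=9: DEC y by 5): {y=10}
  after event 3 (t=19: SET z = -20): {y=10, z=-20}
  after event 4 (t=24: DEC z by 5): {y=10, z=-25}
  after event 5 (t=30: DEC x by 3): {x=-3, y=10, z=-25}
  after event 6 (t=32: SET z = 38): {x=-3, y=10, z=38}
  after event 7 (t=34: INC z by 14): {x=-3, y=10, z=52}
  after event 8 (t=35: INC y by 5): {x=-3, y=15, z=52}
  after event 9 (t=43: INC z by 3): {x=-3, y=15, z=55}
  after event 10 (t=52: SET x = 27): {x=27, y=15, z=55}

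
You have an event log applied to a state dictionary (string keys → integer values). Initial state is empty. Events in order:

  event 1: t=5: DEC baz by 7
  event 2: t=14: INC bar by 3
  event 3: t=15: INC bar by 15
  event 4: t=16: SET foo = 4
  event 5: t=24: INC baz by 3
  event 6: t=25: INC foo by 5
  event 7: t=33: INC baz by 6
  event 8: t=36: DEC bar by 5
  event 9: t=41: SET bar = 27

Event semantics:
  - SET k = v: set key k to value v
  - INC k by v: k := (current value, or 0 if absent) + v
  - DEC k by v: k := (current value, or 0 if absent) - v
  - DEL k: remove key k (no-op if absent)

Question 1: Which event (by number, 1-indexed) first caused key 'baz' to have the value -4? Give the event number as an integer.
Looking for first event where baz becomes -4:
  event 1: baz = -7
  event 2: baz = -7
  event 3: baz = -7
  event 4: baz = -7
  event 5: baz -7 -> -4  <-- first match

Answer: 5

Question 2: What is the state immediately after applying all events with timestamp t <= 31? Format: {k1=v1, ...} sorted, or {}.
Apply events with t <= 31 (6 events):
  after event 1 (t=5: DEC baz by 7): {baz=-7}
  after event 2 (t=14: INC bar by 3): {bar=3, baz=-7}
  after event 3 (t=15: INC bar by 15): {bar=18, baz=-7}
  after event 4 (t=16: SET foo = 4): {bar=18, baz=-7, foo=4}
  after event 5 (t=24: INC baz by 3): {bar=18, baz=-4, foo=4}
  after event 6 (t=25: INC foo by 5): {bar=18, baz=-4, foo=9}

Answer: {bar=18, baz=-4, foo=9}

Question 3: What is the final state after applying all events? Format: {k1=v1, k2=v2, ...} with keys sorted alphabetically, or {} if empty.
Answer: {bar=27, baz=2, foo=9}

Derivation:
  after event 1 (t=5: DEC baz by 7): {baz=-7}
  after event 2 (t=14: INC bar by 3): {bar=3, baz=-7}
  after event 3 (t=15: INC bar by 15): {bar=18, baz=-7}
  after event 4 (t=16: SET foo = 4): {bar=18, baz=-7, foo=4}
  after event 5 (t=24: INC baz by 3): {bar=18, baz=-4, foo=4}
  after event 6 (t=25: INC foo by 5): {bar=18, baz=-4, foo=9}
  after event 7 (t=33: INC baz by 6): {bar=18, baz=2, foo=9}
  after event 8 (t=36: DEC bar by 5): {bar=13, baz=2, foo=9}
  after event 9 (t=41: SET bar = 27): {bar=27, baz=2, foo=9}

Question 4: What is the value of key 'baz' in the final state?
Answer: 2

Derivation:
Track key 'baz' through all 9 events:
  event 1 (t=5: DEC baz by 7): baz (absent) -> -7
  event 2 (t=14: INC bar by 3): baz unchanged
  event 3 (t=15: INC bar by 15): baz unchanged
  event 4 (t=16: SET foo = 4): baz unchanged
  event 5 (t=24: INC baz by 3): baz -7 -> -4
  event 6 (t=25: INC foo by 5): baz unchanged
  event 7 (t=33: INC baz by 6): baz -4 -> 2
  event 8 (t=36: DEC bar by 5): baz unchanged
  event 9 (t=41: SET bar = 27): baz unchanged
Final: baz = 2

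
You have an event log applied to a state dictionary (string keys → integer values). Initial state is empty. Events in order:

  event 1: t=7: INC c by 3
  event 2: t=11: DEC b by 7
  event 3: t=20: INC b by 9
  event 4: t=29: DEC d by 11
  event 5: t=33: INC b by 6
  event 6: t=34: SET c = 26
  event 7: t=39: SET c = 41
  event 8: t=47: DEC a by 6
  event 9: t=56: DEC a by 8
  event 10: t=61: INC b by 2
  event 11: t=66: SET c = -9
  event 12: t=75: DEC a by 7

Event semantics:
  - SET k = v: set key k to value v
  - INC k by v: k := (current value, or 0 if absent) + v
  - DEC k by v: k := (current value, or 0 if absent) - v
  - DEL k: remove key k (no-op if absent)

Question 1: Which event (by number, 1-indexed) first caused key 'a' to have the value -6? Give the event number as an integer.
Looking for first event where a becomes -6:
  event 8: a (absent) -> -6  <-- first match

Answer: 8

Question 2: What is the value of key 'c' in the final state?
Answer: -9

Derivation:
Track key 'c' through all 12 events:
  event 1 (t=7: INC c by 3): c (absent) -> 3
  event 2 (t=11: DEC b by 7): c unchanged
  event 3 (t=20: INC b by 9): c unchanged
  event 4 (t=29: DEC d by 11): c unchanged
  event 5 (t=33: INC b by 6): c unchanged
  event 6 (t=34: SET c = 26): c 3 -> 26
  event 7 (t=39: SET c = 41): c 26 -> 41
  event 8 (t=47: DEC a by 6): c unchanged
  event 9 (t=56: DEC a by 8): c unchanged
  event 10 (t=61: INC b by 2): c unchanged
  event 11 (t=66: SET c = -9): c 41 -> -9
  event 12 (t=75: DEC a by 7): c unchanged
Final: c = -9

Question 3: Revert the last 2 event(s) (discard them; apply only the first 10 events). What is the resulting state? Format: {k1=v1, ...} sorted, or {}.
Answer: {a=-14, b=10, c=41, d=-11}

Derivation:
Keep first 10 events (discard last 2):
  after event 1 (t=7: INC c by 3): {c=3}
  after event 2 (t=11: DEC b by 7): {b=-7, c=3}
  after event 3 (t=20: INC b by 9): {b=2, c=3}
  after event 4 (t=29: DEC d by 11): {b=2, c=3, d=-11}
  after event 5 (t=33: INC b by 6): {b=8, c=3, d=-11}
  after event 6 (t=34: SET c = 26): {b=8, c=26, d=-11}
  after event 7 (t=39: SET c = 41): {b=8, c=41, d=-11}
  after event 8 (t=47: DEC a by 6): {a=-6, b=8, c=41, d=-11}
  after event 9 (t=56: DEC a by 8): {a=-14, b=8, c=41, d=-11}
  after event 10 (t=61: INC b by 2): {a=-14, b=10, c=41, d=-11}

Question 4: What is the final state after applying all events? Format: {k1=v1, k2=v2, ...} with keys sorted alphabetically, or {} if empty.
  after event 1 (t=7: INC c by 3): {c=3}
  after event 2 (t=11: DEC b by 7): {b=-7, c=3}
  after event 3 (t=20: INC b by 9): {b=2, c=3}
  after event 4 (t=29: DEC d by 11): {b=2, c=3, d=-11}
  after event 5 (t=33: INC b by 6): {b=8, c=3, d=-11}
  after event 6 (t=34: SET c = 26): {b=8, c=26, d=-11}
  after event 7 (t=39: SET c = 41): {b=8, c=41, d=-11}
  after event 8 (t=47: DEC a by 6): {a=-6, b=8, c=41, d=-11}
  after event 9 (t=56: DEC a by 8): {a=-14, b=8, c=41, d=-11}
  after event 10 (t=61: INC b by 2): {a=-14, b=10, c=41, d=-11}
  after event 11 (t=66: SET c = -9): {a=-14, b=10, c=-9, d=-11}
  after event 12 (t=75: DEC a by 7): {a=-21, b=10, c=-9, d=-11}

Answer: {a=-21, b=10, c=-9, d=-11}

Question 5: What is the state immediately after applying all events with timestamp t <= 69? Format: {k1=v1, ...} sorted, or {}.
Apply events with t <= 69 (11 events):
  after event 1 (t=7: INC c by 3): {c=3}
  after event 2 (t=11: DEC b by 7): {b=-7, c=3}
  after event 3 (t=20: INC b by 9): {b=2, c=3}
  after event 4 (t=29: DEC d by 11): {b=2, c=3, d=-11}
  after event 5 (t=33: INC b by 6): {b=8, c=3, d=-11}
  after event 6 (t=34: SET c = 26): {b=8, c=26, d=-11}
  after event 7 (t=39: SET c = 41): {b=8, c=41, d=-11}
  after event 8 (t=47: DEC a by 6): {a=-6, b=8, c=41, d=-11}
  after event 9 (t=56: DEC a by 8): {a=-14, b=8, c=41, d=-11}
  after event 10 (t=61: INC b by 2): {a=-14, b=10, c=41, d=-11}
  after event 11 (t=66: SET c = -9): {a=-14, b=10, c=-9, d=-11}

Answer: {a=-14, b=10, c=-9, d=-11}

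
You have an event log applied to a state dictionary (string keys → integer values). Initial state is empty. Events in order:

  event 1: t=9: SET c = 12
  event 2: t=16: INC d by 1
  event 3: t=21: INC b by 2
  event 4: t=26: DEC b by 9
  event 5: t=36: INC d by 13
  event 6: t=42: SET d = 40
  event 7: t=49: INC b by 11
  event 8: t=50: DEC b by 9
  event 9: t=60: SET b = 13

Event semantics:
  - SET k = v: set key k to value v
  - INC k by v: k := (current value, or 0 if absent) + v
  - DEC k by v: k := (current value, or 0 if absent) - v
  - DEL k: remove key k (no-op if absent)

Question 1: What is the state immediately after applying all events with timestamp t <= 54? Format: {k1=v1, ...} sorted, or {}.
Apply events with t <= 54 (8 events):
  after event 1 (t=9: SET c = 12): {c=12}
  after event 2 (t=16: INC d by 1): {c=12, d=1}
  after event 3 (t=21: INC b by 2): {b=2, c=12, d=1}
  after event 4 (t=26: DEC b by 9): {b=-7, c=12, d=1}
  after event 5 (t=36: INC d by 13): {b=-7, c=12, d=14}
  after event 6 (t=42: SET d = 40): {b=-7, c=12, d=40}
  after event 7 (t=49: INC b by 11): {b=4, c=12, d=40}
  after event 8 (t=50: DEC b by 9): {b=-5, c=12, d=40}

Answer: {b=-5, c=12, d=40}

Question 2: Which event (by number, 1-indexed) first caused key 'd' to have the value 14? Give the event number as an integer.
Looking for first event where d becomes 14:
  event 2: d = 1
  event 3: d = 1
  event 4: d = 1
  event 5: d 1 -> 14  <-- first match

Answer: 5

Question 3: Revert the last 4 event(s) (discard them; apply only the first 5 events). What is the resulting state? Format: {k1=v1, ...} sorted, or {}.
Keep first 5 events (discard last 4):
  after event 1 (t=9: SET c = 12): {c=12}
  after event 2 (t=16: INC d by 1): {c=12, d=1}
  after event 3 (t=21: INC b by 2): {b=2, c=12, d=1}
  after event 4 (t=26: DEC b by 9): {b=-7, c=12, d=1}
  after event 5 (t=36: INC d by 13): {b=-7, c=12, d=14}

Answer: {b=-7, c=12, d=14}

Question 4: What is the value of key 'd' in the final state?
Track key 'd' through all 9 events:
  event 1 (t=9: SET c = 12): d unchanged
  event 2 (t=16: INC d by 1): d (absent) -> 1
  event 3 (t=21: INC b by 2): d unchanged
  event 4 (t=26: DEC b by 9): d unchanged
  event 5 (t=36: INC d by 13): d 1 -> 14
  event 6 (t=42: SET d = 40): d 14 -> 40
  event 7 (t=49: INC b by 11): d unchanged
  event 8 (t=50: DEC b by 9): d unchanged
  event 9 (t=60: SET b = 13): d unchanged
Final: d = 40

Answer: 40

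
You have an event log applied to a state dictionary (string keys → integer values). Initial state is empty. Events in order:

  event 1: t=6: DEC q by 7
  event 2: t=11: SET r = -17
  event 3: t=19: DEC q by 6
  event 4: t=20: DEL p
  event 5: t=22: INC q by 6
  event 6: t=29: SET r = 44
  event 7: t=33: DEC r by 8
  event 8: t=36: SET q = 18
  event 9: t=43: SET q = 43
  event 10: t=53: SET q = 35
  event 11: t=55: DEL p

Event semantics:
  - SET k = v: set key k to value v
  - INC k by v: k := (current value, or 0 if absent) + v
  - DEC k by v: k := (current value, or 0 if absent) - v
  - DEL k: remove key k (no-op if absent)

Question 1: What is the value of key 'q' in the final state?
Track key 'q' through all 11 events:
  event 1 (t=6: DEC q by 7): q (absent) -> -7
  event 2 (t=11: SET r = -17): q unchanged
  event 3 (t=19: DEC q by 6): q -7 -> -13
  event 4 (t=20: DEL p): q unchanged
  event 5 (t=22: INC q by 6): q -13 -> -7
  event 6 (t=29: SET r = 44): q unchanged
  event 7 (t=33: DEC r by 8): q unchanged
  event 8 (t=36: SET q = 18): q -7 -> 18
  event 9 (t=43: SET q = 43): q 18 -> 43
  event 10 (t=53: SET q = 35): q 43 -> 35
  event 11 (t=55: DEL p): q unchanged
Final: q = 35

Answer: 35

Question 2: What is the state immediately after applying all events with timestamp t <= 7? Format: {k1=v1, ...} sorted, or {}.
Apply events with t <= 7 (1 events):
  after event 1 (t=6: DEC q by 7): {q=-7}

Answer: {q=-7}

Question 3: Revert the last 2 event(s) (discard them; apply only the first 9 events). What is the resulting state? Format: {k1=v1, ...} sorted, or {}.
Keep first 9 events (discard last 2):
  after event 1 (t=6: DEC q by 7): {q=-7}
  after event 2 (t=11: SET r = -17): {q=-7, r=-17}
  after event 3 (t=19: DEC q by 6): {q=-13, r=-17}
  after event 4 (t=20: DEL p): {q=-13, r=-17}
  after event 5 (t=22: INC q by 6): {q=-7, r=-17}
  after event 6 (t=29: SET r = 44): {q=-7, r=44}
  after event 7 (t=33: DEC r by 8): {q=-7, r=36}
  after event 8 (t=36: SET q = 18): {q=18, r=36}
  after event 9 (t=43: SET q = 43): {q=43, r=36}

Answer: {q=43, r=36}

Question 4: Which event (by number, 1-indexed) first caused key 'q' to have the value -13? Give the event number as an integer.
Looking for first event where q becomes -13:
  event 1: q = -7
  event 2: q = -7
  event 3: q -7 -> -13  <-- first match

Answer: 3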